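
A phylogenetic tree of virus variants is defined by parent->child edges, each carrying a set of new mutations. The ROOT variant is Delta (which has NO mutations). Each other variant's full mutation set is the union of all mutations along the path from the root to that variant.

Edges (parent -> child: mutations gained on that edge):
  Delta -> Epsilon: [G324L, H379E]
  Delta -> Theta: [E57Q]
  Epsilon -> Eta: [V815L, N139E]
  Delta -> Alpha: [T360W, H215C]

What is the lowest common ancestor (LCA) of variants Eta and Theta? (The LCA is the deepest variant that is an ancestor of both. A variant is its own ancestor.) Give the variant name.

Answer: Delta

Derivation:
Path from root to Eta: Delta -> Epsilon -> Eta
  ancestors of Eta: {Delta, Epsilon, Eta}
Path from root to Theta: Delta -> Theta
  ancestors of Theta: {Delta, Theta}
Common ancestors: {Delta}
Walk up from Theta: Theta (not in ancestors of Eta), Delta (in ancestors of Eta)
Deepest common ancestor (LCA) = Delta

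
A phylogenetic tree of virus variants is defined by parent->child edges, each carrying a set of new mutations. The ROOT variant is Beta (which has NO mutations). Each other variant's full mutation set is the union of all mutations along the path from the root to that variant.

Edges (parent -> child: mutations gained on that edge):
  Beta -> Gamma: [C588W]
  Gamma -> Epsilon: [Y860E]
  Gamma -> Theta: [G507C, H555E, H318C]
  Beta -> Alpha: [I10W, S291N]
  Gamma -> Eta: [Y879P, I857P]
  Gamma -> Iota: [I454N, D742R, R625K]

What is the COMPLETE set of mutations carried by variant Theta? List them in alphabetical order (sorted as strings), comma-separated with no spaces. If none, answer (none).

Answer: C588W,G507C,H318C,H555E

Derivation:
At Beta: gained [] -> total []
At Gamma: gained ['C588W'] -> total ['C588W']
At Theta: gained ['G507C', 'H555E', 'H318C'] -> total ['C588W', 'G507C', 'H318C', 'H555E']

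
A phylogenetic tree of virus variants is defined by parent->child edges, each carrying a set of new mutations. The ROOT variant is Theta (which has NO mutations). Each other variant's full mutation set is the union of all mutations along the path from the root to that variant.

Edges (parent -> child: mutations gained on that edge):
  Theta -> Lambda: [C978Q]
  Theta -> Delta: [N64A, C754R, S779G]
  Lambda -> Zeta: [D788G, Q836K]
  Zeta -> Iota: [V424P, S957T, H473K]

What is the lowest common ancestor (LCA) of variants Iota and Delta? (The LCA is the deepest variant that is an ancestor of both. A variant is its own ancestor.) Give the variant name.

Answer: Theta

Derivation:
Path from root to Iota: Theta -> Lambda -> Zeta -> Iota
  ancestors of Iota: {Theta, Lambda, Zeta, Iota}
Path from root to Delta: Theta -> Delta
  ancestors of Delta: {Theta, Delta}
Common ancestors: {Theta}
Walk up from Delta: Delta (not in ancestors of Iota), Theta (in ancestors of Iota)
Deepest common ancestor (LCA) = Theta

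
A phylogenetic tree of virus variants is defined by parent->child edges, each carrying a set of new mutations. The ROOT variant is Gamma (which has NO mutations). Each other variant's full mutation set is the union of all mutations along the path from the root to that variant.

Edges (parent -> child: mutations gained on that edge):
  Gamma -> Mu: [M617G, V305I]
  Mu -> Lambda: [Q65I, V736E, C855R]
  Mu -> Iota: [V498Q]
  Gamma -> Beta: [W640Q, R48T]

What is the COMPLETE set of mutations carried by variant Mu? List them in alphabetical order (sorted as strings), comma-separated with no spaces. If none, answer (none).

At Gamma: gained [] -> total []
At Mu: gained ['M617G', 'V305I'] -> total ['M617G', 'V305I']

Answer: M617G,V305I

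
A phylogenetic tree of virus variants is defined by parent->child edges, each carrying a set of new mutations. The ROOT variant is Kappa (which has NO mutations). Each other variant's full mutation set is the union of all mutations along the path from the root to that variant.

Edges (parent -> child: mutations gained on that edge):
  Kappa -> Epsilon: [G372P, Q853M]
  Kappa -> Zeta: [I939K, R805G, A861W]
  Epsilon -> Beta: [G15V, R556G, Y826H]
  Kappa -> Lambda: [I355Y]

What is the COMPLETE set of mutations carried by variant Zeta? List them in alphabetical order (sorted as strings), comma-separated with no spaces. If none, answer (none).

At Kappa: gained [] -> total []
At Zeta: gained ['I939K', 'R805G', 'A861W'] -> total ['A861W', 'I939K', 'R805G']

Answer: A861W,I939K,R805G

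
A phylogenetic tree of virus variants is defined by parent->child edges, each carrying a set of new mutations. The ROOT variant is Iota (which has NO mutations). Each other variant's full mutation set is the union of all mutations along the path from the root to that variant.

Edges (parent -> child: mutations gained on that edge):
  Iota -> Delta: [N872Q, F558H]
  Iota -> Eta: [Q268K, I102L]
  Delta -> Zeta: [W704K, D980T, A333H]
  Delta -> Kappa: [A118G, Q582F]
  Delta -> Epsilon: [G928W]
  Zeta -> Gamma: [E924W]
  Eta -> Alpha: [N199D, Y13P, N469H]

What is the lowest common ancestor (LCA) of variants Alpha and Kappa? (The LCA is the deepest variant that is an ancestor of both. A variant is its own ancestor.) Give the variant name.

Answer: Iota

Derivation:
Path from root to Alpha: Iota -> Eta -> Alpha
  ancestors of Alpha: {Iota, Eta, Alpha}
Path from root to Kappa: Iota -> Delta -> Kappa
  ancestors of Kappa: {Iota, Delta, Kappa}
Common ancestors: {Iota}
Walk up from Kappa: Kappa (not in ancestors of Alpha), Delta (not in ancestors of Alpha), Iota (in ancestors of Alpha)
Deepest common ancestor (LCA) = Iota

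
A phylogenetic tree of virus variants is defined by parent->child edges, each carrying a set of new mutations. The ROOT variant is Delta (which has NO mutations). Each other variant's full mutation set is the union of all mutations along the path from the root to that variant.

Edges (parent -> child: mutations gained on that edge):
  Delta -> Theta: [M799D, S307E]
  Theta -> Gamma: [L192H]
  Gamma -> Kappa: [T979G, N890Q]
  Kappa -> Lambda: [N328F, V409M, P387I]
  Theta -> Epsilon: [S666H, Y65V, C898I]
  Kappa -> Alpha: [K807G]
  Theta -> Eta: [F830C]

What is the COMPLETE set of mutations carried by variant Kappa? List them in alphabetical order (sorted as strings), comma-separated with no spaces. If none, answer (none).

At Delta: gained [] -> total []
At Theta: gained ['M799D', 'S307E'] -> total ['M799D', 'S307E']
At Gamma: gained ['L192H'] -> total ['L192H', 'M799D', 'S307E']
At Kappa: gained ['T979G', 'N890Q'] -> total ['L192H', 'M799D', 'N890Q', 'S307E', 'T979G']

Answer: L192H,M799D,N890Q,S307E,T979G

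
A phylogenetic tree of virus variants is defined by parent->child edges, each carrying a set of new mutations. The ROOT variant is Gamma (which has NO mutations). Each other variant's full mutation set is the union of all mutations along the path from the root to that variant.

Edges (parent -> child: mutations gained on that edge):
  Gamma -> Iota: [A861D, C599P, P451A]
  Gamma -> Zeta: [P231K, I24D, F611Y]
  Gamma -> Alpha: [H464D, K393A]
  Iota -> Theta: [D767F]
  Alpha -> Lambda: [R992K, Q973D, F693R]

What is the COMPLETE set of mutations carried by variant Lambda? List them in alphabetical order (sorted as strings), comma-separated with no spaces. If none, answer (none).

Answer: F693R,H464D,K393A,Q973D,R992K

Derivation:
At Gamma: gained [] -> total []
At Alpha: gained ['H464D', 'K393A'] -> total ['H464D', 'K393A']
At Lambda: gained ['R992K', 'Q973D', 'F693R'] -> total ['F693R', 'H464D', 'K393A', 'Q973D', 'R992K']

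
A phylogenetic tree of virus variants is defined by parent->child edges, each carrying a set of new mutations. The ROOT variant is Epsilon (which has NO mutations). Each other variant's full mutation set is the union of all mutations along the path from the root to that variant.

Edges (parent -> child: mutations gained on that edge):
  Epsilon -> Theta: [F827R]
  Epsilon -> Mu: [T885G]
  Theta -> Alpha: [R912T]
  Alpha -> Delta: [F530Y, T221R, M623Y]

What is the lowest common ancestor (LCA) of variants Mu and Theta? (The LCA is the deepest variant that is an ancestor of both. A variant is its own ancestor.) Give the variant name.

Answer: Epsilon

Derivation:
Path from root to Mu: Epsilon -> Mu
  ancestors of Mu: {Epsilon, Mu}
Path from root to Theta: Epsilon -> Theta
  ancestors of Theta: {Epsilon, Theta}
Common ancestors: {Epsilon}
Walk up from Theta: Theta (not in ancestors of Mu), Epsilon (in ancestors of Mu)
Deepest common ancestor (LCA) = Epsilon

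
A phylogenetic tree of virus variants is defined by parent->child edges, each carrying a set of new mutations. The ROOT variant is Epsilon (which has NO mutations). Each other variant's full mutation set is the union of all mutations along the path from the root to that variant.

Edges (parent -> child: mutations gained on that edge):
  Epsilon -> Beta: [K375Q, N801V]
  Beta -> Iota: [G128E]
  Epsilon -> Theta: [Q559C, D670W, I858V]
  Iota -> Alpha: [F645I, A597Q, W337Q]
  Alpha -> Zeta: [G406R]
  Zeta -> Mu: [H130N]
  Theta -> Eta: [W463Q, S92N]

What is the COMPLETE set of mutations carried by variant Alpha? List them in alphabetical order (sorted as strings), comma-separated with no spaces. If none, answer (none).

Answer: A597Q,F645I,G128E,K375Q,N801V,W337Q

Derivation:
At Epsilon: gained [] -> total []
At Beta: gained ['K375Q', 'N801V'] -> total ['K375Q', 'N801V']
At Iota: gained ['G128E'] -> total ['G128E', 'K375Q', 'N801V']
At Alpha: gained ['F645I', 'A597Q', 'W337Q'] -> total ['A597Q', 'F645I', 'G128E', 'K375Q', 'N801V', 'W337Q']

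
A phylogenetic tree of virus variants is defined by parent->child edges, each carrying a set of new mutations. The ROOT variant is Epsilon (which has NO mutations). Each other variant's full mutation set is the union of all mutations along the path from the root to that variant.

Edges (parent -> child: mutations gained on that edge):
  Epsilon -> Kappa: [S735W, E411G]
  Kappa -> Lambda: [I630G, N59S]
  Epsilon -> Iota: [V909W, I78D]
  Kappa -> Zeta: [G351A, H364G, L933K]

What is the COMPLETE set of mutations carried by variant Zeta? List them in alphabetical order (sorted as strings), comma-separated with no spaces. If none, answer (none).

Answer: E411G,G351A,H364G,L933K,S735W

Derivation:
At Epsilon: gained [] -> total []
At Kappa: gained ['S735W', 'E411G'] -> total ['E411G', 'S735W']
At Zeta: gained ['G351A', 'H364G', 'L933K'] -> total ['E411G', 'G351A', 'H364G', 'L933K', 'S735W']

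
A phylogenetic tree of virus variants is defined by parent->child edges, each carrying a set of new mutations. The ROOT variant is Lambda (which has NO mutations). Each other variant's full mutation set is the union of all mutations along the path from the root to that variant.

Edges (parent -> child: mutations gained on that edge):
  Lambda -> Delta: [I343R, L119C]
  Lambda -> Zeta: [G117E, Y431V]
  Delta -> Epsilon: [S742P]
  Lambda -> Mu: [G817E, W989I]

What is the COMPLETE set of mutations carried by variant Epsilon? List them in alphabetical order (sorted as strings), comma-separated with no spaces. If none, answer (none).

Answer: I343R,L119C,S742P

Derivation:
At Lambda: gained [] -> total []
At Delta: gained ['I343R', 'L119C'] -> total ['I343R', 'L119C']
At Epsilon: gained ['S742P'] -> total ['I343R', 'L119C', 'S742P']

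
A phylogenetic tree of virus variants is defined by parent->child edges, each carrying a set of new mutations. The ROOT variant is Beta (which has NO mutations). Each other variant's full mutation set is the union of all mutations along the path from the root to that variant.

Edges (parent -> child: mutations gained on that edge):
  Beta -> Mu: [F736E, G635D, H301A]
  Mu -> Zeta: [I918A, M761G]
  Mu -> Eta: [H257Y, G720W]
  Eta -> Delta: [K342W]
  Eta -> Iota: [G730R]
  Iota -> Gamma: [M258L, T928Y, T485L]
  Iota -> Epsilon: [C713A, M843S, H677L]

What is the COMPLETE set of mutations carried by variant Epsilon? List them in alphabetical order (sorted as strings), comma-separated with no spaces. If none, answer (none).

At Beta: gained [] -> total []
At Mu: gained ['F736E', 'G635D', 'H301A'] -> total ['F736E', 'G635D', 'H301A']
At Eta: gained ['H257Y', 'G720W'] -> total ['F736E', 'G635D', 'G720W', 'H257Y', 'H301A']
At Iota: gained ['G730R'] -> total ['F736E', 'G635D', 'G720W', 'G730R', 'H257Y', 'H301A']
At Epsilon: gained ['C713A', 'M843S', 'H677L'] -> total ['C713A', 'F736E', 'G635D', 'G720W', 'G730R', 'H257Y', 'H301A', 'H677L', 'M843S']

Answer: C713A,F736E,G635D,G720W,G730R,H257Y,H301A,H677L,M843S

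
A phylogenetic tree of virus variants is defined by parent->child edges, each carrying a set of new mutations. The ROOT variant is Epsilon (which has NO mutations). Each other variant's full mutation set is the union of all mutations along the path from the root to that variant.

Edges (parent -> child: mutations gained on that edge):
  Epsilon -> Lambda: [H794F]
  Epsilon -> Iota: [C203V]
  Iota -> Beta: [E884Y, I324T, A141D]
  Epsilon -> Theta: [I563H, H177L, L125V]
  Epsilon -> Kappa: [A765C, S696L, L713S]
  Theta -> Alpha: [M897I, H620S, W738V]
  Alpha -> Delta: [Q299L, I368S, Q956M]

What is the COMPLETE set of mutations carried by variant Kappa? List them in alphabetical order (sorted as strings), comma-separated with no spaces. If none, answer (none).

Answer: A765C,L713S,S696L

Derivation:
At Epsilon: gained [] -> total []
At Kappa: gained ['A765C', 'S696L', 'L713S'] -> total ['A765C', 'L713S', 'S696L']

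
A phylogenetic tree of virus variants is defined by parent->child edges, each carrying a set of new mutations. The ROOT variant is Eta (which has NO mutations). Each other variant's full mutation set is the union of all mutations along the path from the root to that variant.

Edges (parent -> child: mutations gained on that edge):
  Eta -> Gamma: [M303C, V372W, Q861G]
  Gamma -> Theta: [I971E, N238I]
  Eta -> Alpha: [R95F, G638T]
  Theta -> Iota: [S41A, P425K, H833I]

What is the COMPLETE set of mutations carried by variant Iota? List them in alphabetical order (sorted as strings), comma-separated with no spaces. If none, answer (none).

At Eta: gained [] -> total []
At Gamma: gained ['M303C', 'V372W', 'Q861G'] -> total ['M303C', 'Q861G', 'V372W']
At Theta: gained ['I971E', 'N238I'] -> total ['I971E', 'M303C', 'N238I', 'Q861G', 'V372W']
At Iota: gained ['S41A', 'P425K', 'H833I'] -> total ['H833I', 'I971E', 'M303C', 'N238I', 'P425K', 'Q861G', 'S41A', 'V372W']

Answer: H833I,I971E,M303C,N238I,P425K,Q861G,S41A,V372W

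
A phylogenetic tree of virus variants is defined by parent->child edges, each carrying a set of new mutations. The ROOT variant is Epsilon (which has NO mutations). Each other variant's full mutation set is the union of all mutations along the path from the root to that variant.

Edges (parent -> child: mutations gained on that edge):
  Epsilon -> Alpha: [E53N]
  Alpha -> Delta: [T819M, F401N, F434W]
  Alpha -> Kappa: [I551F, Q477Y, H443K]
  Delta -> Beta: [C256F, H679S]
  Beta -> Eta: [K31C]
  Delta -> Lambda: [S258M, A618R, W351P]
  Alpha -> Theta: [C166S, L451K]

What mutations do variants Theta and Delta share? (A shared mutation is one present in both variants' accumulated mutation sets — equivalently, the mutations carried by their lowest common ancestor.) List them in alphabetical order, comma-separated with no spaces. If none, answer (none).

Accumulating mutations along path to Theta:
  At Epsilon: gained [] -> total []
  At Alpha: gained ['E53N'] -> total ['E53N']
  At Theta: gained ['C166S', 'L451K'] -> total ['C166S', 'E53N', 'L451K']
Mutations(Theta) = ['C166S', 'E53N', 'L451K']
Accumulating mutations along path to Delta:
  At Epsilon: gained [] -> total []
  At Alpha: gained ['E53N'] -> total ['E53N']
  At Delta: gained ['T819M', 'F401N', 'F434W'] -> total ['E53N', 'F401N', 'F434W', 'T819M']
Mutations(Delta) = ['E53N', 'F401N', 'F434W', 'T819M']
Intersection: ['C166S', 'E53N', 'L451K'] ∩ ['E53N', 'F401N', 'F434W', 'T819M'] = ['E53N']

Answer: E53N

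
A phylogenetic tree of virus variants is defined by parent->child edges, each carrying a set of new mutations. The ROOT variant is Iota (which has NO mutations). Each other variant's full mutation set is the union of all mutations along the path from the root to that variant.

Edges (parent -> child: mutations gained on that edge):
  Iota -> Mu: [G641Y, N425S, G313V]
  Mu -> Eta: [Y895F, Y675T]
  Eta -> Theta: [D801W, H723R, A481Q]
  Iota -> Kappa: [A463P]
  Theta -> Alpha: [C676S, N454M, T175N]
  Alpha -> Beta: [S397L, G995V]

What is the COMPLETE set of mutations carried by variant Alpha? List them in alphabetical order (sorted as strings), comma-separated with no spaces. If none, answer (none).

At Iota: gained [] -> total []
At Mu: gained ['G641Y', 'N425S', 'G313V'] -> total ['G313V', 'G641Y', 'N425S']
At Eta: gained ['Y895F', 'Y675T'] -> total ['G313V', 'G641Y', 'N425S', 'Y675T', 'Y895F']
At Theta: gained ['D801W', 'H723R', 'A481Q'] -> total ['A481Q', 'D801W', 'G313V', 'G641Y', 'H723R', 'N425S', 'Y675T', 'Y895F']
At Alpha: gained ['C676S', 'N454M', 'T175N'] -> total ['A481Q', 'C676S', 'D801W', 'G313V', 'G641Y', 'H723R', 'N425S', 'N454M', 'T175N', 'Y675T', 'Y895F']

Answer: A481Q,C676S,D801W,G313V,G641Y,H723R,N425S,N454M,T175N,Y675T,Y895F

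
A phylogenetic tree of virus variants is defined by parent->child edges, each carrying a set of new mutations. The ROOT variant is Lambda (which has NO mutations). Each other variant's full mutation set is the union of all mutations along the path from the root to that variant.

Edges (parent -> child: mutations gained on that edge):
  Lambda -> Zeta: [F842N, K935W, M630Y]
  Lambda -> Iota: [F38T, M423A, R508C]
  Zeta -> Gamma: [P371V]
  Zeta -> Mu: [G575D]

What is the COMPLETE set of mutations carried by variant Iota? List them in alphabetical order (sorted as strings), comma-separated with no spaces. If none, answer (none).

At Lambda: gained [] -> total []
At Iota: gained ['F38T', 'M423A', 'R508C'] -> total ['F38T', 'M423A', 'R508C']

Answer: F38T,M423A,R508C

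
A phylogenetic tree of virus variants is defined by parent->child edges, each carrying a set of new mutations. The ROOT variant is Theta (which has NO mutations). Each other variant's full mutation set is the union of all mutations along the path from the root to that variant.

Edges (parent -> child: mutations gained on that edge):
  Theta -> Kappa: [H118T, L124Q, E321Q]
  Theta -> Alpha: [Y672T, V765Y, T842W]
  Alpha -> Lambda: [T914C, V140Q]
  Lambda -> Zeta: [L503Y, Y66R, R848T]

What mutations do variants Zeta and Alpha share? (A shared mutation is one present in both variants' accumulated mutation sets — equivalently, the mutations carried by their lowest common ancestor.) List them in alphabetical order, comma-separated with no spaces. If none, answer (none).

Answer: T842W,V765Y,Y672T

Derivation:
Accumulating mutations along path to Zeta:
  At Theta: gained [] -> total []
  At Alpha: gained ['Y672T', 'V765Y', 'T842W'] -> total ['T842W', 'V765Y', 'Y672T']
  At Lambda: gained ['T914C', 'V140Q'] -> total ['T842W', 'T914C', 'V140Q', 'V765Y', 'Y672T']
  At Zeta: gained ['L503Y', 'Y66R', 'R848T'] -> total ['L503Y', 'R848T', 'T842W', 'T914C', 'V140Q', 'V765Y', 'Y66R', 'Y672T']
Mutations(Zeta) = ['L503Y', 'R848T', 'T842W', 'T914C', 'V140Q', 'V765Y', 'Y66R', 'Y672T']
Accumulating mutations along path to Alpha:
  At Theta: gained [] -> total []
  At Alpha: gained ['Y672T', 'V765Y', 'T842W'] -> total ['T842W', 'V765Y', 'Y672T']
Mutations(Alpha) = ['T842W', 'V765Y', 'Y672T']
Intersection: ['L503Y', 'R848T', 'T842W', 'T914C', 'V140Q', 'V765Y', 'Y66R', 'Y672T'] ∩ ['T842W', 'V765Y', 'Y672T'] = ['T842W', 'V765Y', 'Y672T']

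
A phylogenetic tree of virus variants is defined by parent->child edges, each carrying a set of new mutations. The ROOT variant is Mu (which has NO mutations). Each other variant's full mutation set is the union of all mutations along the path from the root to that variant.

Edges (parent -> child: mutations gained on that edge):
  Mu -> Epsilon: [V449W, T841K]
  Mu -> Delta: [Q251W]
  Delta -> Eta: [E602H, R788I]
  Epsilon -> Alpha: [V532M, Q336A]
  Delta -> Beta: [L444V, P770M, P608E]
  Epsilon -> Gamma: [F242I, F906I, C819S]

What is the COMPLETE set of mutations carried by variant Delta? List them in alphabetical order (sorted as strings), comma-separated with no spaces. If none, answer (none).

Answer: Q251W

Derivation:
At Mu: gained [] -> total []
At Delta: gained ['Q251W'] -> total ['Q251W']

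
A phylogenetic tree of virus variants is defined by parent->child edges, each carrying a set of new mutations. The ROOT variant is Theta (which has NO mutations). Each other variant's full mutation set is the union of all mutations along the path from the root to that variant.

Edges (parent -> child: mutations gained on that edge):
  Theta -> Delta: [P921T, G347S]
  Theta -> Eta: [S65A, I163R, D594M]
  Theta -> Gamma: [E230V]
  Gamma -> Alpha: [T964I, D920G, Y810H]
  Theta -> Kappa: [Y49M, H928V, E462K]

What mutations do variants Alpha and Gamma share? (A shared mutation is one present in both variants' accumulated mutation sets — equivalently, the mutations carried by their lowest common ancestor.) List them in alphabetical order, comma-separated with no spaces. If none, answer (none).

Accumulating mutations along path to Alpha:
  At Theta: gained [] -> total []
  At Gamma: gained ['E230V'] -> total ['E230V']
  At Alpha: gained ['T964I', 'D920G', 'Y810H'] -> total ['D920G', 'E230V', 'T964I', 'Y810H']
Mutations(Alpha) = ['D920G', 'E230V', 'T964I', 'Y810H']
Accumulating mutations along path to Gamma:
  At Theta: gained [] -> total []
  At Gamma: gained ['E230V'] -> total ['E230V']
Mutations(Gamma) = ['E230V']
Intersection: ['D920G', 'E230V', 'T964I', 'Y810H'] ∩ ['E230V'] = ['E230V']

Answer: E230V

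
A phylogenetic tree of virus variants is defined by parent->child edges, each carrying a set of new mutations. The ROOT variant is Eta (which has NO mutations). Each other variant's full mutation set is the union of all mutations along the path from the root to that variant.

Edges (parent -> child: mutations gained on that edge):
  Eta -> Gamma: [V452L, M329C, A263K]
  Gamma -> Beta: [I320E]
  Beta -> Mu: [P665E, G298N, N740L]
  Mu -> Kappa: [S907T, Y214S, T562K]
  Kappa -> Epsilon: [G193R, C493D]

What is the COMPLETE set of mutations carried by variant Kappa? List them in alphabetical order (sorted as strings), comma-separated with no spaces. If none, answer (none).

Answer: A263K,G298N,I320E,M329C,N740L,P665E,S907T,T562K,V452L,Y214S

Derivation:
At Eta: gained [] -> total []
At Gamma: gained ['V452L', 'M329C', 'A263K'] -> total ['A263K', 'M329C', 'V452L']
At Beta: gained ['I320E'] -> total ['A263K', 'I320E', 'M329C', 'V452L']
At Mu: gained ['P665E', 'G298N', 'N740L'] -> total ['A263K', 'G298N', 'I320E', 'M329C', 'N740L', 'P665E', 'V452L']
At Kappa: gained ['S907T', 'Y214S', 'T562K'] -> total ['A263K', 'G298N', 'I320E', 'M329C', 'N740L', 'P665E', 'S907T', 'T562K', 'V452L', 'Y214S']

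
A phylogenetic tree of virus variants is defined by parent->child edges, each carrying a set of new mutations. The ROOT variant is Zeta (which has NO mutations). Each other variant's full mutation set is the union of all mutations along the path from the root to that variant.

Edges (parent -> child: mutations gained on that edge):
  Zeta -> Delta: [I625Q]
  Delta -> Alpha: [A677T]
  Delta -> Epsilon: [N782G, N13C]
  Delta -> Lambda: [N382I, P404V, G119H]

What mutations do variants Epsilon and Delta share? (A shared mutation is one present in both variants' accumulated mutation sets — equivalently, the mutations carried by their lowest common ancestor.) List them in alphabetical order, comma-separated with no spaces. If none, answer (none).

Answer: I625Q

Derivation:
Accumulating mutations along path to Epsilon:
  At Zeta: gained [] -> total []
  At Delta: gained ['I625Q'] -> total ['I625Q']
  At Epsilon: gained ['N782G', 'N13C'] -> total ['I625Q', 'N13C', 'N782G']
Mutations(Epsilon) = ['I625Q', 'N13C', 'N782G']
Accumulating mutations along path to Delta:
  At Zeta: gained [] -> total []
  At Delta: gained ['I625Q'] -> total ['I625Q']
Mutations(Delta) = ['I625Q']
Intersection: ['I625Q', 'N13C', 'N782G'] ∩ ['I625Q'] = ['I625Q']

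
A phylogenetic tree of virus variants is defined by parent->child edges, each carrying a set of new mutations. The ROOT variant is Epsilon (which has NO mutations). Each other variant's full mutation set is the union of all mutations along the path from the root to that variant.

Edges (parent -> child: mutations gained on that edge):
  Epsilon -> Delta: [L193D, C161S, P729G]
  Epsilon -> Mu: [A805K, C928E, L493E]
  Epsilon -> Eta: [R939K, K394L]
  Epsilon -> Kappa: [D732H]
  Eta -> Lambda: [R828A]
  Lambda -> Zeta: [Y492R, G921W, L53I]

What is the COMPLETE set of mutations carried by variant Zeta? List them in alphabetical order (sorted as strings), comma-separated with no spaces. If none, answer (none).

At Epsilon: gained [] -> total []
At Eta: gained ['R939K', 'K394L'] -> total ['K394L', 'R939K']
At Lambda: gained ['R828A'] -> total ['K394L', 'R828A', 'R939K']
At Zeta: gained ['Y492R', 'G921W', 'L53I'] -> total ['G921W', 'K394L', 'L53I', 'R828A', 'R939K', 'Y492R']

Answer: G921W,K394L,L53I,R828A,R939K,Y492R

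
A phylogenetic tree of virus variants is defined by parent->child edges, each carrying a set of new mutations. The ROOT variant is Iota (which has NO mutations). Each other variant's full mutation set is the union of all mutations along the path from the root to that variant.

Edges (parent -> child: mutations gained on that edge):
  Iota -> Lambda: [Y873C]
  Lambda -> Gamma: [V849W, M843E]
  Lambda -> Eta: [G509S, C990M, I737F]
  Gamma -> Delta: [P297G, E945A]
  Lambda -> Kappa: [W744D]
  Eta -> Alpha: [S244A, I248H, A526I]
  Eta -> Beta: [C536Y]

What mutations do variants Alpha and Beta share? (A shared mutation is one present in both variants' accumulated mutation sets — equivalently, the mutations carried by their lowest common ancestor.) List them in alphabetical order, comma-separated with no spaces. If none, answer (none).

Accumulating mutations along path to Alpha:
  At Iota: gained [] -> total []
  At Lambda: gained ['Y873C'] -> total ['Y873C']
  At Eta: gained ['G509S', 'C990M', 'I737F'] -> total ['C990M', 'G509S', 'I737F', 'Y873C']
  At Alpha: gained ['S244A', 'I248H', 'A526I'] -> total ['A526I', 'C990M', 'G509S', 'I248H', 'I737F', 'S244A', 'Y873C']
Mutations(Alpha) = ['A526I', 'C990M', 'G509S', 'I248H', 'I737F', 'S244A', 'Y873C']
Accumulating mutations along path to Beta:
  At Iota: gained [] -> total []
  At Lambda: gained ['Y873C'] -> total ['Y873C']
  At Eta: gained ['G509S', 'C990M', 'I737F'] -> total ['C990M', 'G509S', 'I737F', 'Y873C']
  At Beta: gained ['C536Y'] -> total ['C536Y', 'C990M', 'G509S', 'I737F', 'Y873C']
Mutations(Beta) = ['C536Y', 'C990M', 'G509S', 'I737F', 'Y873C']
Intersection: ['A526I', 'C990M', 'G509S', 'I248H', 'I737F', 'S244A', 'Y873C'] ∩ ['C536Y', 'C990M', 'G509S', 'I737F', 'Y873C'] = ['C990M', 'G509S', 'I737F', 'Y873C']

Answer: C990M,G509S,I737F,Y873C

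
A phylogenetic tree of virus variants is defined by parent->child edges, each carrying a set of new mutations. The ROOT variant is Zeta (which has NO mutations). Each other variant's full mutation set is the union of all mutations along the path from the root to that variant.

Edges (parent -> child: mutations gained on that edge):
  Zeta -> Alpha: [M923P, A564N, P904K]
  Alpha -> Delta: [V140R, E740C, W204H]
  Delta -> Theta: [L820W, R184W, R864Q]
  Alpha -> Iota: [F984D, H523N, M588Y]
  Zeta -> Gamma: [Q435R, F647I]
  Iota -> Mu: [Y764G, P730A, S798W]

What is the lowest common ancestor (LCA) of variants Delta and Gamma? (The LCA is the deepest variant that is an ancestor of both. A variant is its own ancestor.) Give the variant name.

Path from root to Delta: Zeta -> Alpha -> Delta
  ancestors of Delta: {Zeta, Alpha, Delta}
Path from root to Gamma: Zeta -> Gamma
  ancestors of Gamma: {Zeta, Gamma}
Common ancestors: {Zeta}
Walk up from Gamma: Gamma (not in ancestors of Delta), Zeta (in ancestors of Delta)
Deepest common ancestor (LCA) = Zeta

Answer: Zeta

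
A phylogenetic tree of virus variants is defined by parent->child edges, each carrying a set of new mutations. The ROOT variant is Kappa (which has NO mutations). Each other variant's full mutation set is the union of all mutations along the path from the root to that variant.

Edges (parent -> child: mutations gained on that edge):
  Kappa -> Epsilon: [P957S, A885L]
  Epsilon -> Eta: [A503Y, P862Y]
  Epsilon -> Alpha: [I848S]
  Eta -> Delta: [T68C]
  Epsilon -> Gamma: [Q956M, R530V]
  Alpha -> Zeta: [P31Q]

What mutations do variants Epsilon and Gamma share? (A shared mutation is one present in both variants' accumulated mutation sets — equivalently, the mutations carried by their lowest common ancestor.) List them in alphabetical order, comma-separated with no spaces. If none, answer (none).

Accumulating mutations along path to Epsilon:
  At Kappa: gained [] -> total []
  At Epsilon: gained ['P957S', 'A885L'] -> total ['A885L', 'P957S']
Mutations(Epsilon) = ['A885L', 'P957S']
Accumulating mutations along path to Gamma:
  At Kappa: gained [] -> total []
  At Epsilon: gained ['P957S', 'A885L'] -> total ['A885L', 'P957S']
  At Gamma: gained ['Q956M', 'R530V'] -> total ['A885L', 'P957S', 'Q956M', 'R530V']
Mutations(Gamma) = ['A885L', 'P957S', 'Q956M', 'R530V']
Intersection: ['A885L', 'P957S'] ∩ ['A885L', 'P957S', 'Q956M', 'R530V'] = ['A885L', 'P957S']

Answer: A885L,P957S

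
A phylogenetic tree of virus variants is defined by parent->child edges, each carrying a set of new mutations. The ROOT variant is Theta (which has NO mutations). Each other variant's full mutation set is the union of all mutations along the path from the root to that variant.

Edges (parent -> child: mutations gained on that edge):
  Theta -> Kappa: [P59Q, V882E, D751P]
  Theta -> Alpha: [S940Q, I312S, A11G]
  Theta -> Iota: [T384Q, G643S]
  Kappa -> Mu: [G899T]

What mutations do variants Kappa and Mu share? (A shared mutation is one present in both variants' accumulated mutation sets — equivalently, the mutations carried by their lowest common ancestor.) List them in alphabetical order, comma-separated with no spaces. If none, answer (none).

Accumulating mutations along path to Kappa:
  At Theta: gained [] -> total []
  At Kappa: gained ['P59Q', 'V882E', 'D751P'] -> total ['D751P', 'P59Q', 'V882E']
Mutations(Kappa) = ['D751P', 'P59Q', 'V882E']
Accumulating mutations along path to Mu:
  At Theta: gained [] -> total []
  At Kappa: gained ['P59Q', 'V882E', 'D751P'] -> total ['D751P', 'P59Q', 'V882E']
  At Mu: gained ['G899T'] -> total ['D751P', 'G899T', 'P59Q', 'V882E']
Mutations(Mu) = ['D751P', 'G899T', 'P59Q', 'V882E']
Intersection: ['D751P', 'P59Q', 'V882E'] ∩ ['D751P', 'G899T', 'P59Q', 'V882E'] = ['D751P', 'P59Q', 'V882E']

Answer: D751P,P59Q,V882E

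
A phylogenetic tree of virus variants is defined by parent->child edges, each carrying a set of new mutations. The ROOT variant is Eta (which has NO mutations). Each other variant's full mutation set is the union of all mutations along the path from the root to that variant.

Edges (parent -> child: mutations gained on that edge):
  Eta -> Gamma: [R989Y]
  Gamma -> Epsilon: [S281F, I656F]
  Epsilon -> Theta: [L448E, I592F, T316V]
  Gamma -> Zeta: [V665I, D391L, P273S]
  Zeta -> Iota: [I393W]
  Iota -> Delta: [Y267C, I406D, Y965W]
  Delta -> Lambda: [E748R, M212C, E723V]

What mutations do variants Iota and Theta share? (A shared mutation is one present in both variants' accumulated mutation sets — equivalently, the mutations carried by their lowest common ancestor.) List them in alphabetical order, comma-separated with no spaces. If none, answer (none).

Answer: R989Y

Derivation:
Accumulating mutations along path to Iota:
  At Eta: gained [] -> total []
  At Gamma: gained ['R989Y'] -> total ['R989Y']
  At Zeta: gained ['V665I', 'D391L', 'P273S'] -> total ['D391L', 'P273S', 'R989Y', 'V665I']
  At Iota: gained ['I393W'] -> total ['D391L', 'I393W', 'P273S', 'R989Y', 'V665I']
Mutations(Iota) = ['D391L', 'I393W', 'P273S', 'R989Y', 'V665I']
Accumulating mutations along path to Theta:
  At Eta: gained [] -> total []
  At Gamma: gained ['R989Y'] -> total ['R989Y']
  At Epsilon: gained ['S281F', 'I656F'] -> total ['I656F', 'R989Y', 'S281F']
  At Theta: gained ['L448E', 'I592F', 'T316V'] -> total ['I592F', 'I656F', 'L448E', 'R989Y', 'S281F', 'T316V']
Mutations(Theta) = ['I592F', 'I656F', 'L448E', 'R989Y', 'S281F', 'T316V']
Intersection: ['D391L', 'I393W', 'P273S', 'R989Y', 'V665I'] ∩ ['I592F', 'I656F', 'L448E', 'R989Y', 'S281F', 'T316V'] = ['R989Y']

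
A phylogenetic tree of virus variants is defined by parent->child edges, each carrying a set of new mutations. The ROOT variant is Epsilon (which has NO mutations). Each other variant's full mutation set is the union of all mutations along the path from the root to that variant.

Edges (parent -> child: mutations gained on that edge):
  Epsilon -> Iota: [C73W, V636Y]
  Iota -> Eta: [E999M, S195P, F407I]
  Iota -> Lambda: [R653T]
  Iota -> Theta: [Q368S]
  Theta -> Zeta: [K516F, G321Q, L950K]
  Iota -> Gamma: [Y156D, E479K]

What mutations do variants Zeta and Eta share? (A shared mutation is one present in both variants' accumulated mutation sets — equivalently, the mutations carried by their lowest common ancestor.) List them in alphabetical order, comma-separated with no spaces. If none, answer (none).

Accumulating mutations along path to Zeta:
  At Epsilon: gained [] -> total []
  At Iota: gained ['C73W', 'V636Y'] -> total ['C73W', 'V636Y']
  At Theta: gained ['Q368S'] -> total ['C73W', 'Q368S', 'V636Y']
  At Zeta: gained ['K516F', 'G321Q', 'L950K'] -> total ['C73W', 'G321Q', 'K516F', 'L950K', 'Q368S', 'V636Y']
Mutations(Zeta) = ['C73W', 'G321Q', 'K516F', 'L950K', 'Q368S', 'V636Y']
Accumulating mutations along path to Eta:
  At Epsilon: gained [] -> total []
  At Iota: gained ['C73W', 'V636Y'] -> total ['C73W', 'V636Y']
  At Eta: gained ['E999M', 'S195P', 'F407I'] -> total ['C73W', 'E999M', 'F407I', 'S195P', 'V636Y']
Mutations(Eta) = ['C73W', 'E999M', 'F407I', 'S195P', 'V636Y']
Intersection: ['C73W', 'G321Q', 'K516F', 'L950K', 'Q368S', 'V636Y'] ∩ ['C73W', 'E999M', 'F407I', 'S195P', 'V636Y'] = ['C73W', 'V636Y']

Answer: C73W,V636Y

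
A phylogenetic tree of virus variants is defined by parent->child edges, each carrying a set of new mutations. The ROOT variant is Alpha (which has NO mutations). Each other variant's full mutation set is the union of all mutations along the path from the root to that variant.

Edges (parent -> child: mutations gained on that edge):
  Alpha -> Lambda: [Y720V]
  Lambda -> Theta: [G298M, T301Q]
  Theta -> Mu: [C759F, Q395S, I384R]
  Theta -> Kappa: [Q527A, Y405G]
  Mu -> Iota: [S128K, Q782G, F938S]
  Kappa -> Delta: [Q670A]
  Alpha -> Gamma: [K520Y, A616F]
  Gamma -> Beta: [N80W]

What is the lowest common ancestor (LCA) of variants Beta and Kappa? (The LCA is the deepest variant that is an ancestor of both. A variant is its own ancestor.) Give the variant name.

Path from root to Beta: Alpha -> Gamma -> Beta
  ancestors of Beta: {Alpha, Gamma, Beta}
Path from root to Kappa: Alpha -> Lambda -> Theta -> Kappa
  ancestors of Kappa: {Alpha, Lambda, Theta, Kappa}
Common ancestors: {Alpha}
Walk up from Kappa: Kappa (not in ancestors of Beta), Theta (not in ancestors of Beta), Lambda (not in ancestors of Beta), Alpha (in ancestors of Beta)
Deepest common ancestor (LCA) = Alpha

Answer: Alpha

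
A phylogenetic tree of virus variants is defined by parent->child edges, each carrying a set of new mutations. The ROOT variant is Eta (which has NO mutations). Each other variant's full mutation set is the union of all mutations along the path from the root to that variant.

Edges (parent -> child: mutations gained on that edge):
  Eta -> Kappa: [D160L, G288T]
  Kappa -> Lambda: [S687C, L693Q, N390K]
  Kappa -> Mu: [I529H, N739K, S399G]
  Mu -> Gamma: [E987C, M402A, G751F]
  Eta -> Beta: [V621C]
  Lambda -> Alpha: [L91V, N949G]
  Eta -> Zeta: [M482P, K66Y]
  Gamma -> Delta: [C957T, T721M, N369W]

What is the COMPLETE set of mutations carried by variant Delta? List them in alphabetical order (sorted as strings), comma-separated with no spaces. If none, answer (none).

At Eta: gained [] -> total []
At Kappa: gained ['D160L', 'G288T'] -> total ['D160L', 'G288T']
At Mu: gained ['I529H', 'N739K', 'S399G'] -> total ['D160L', 'G288T', 'I529H', 'N739K', 'S399G']
At Gamma: gained ['E987C', 'M402A', 'G751F'] -> total ['D160L', 'E987C', 'G288T', 'G751F', 'I529H', 'M402A', 'N739K', 'S399G']
At Delta: gained ['C957T', 'T721M', 'N369W'] -> total ['C957T', 'D160L', 'E987C', 'G288T', 'G751F', 'I529H', 'M402A', 'N369W', 'N739K', 'S399G', 'T721M']

Answer: C957T,D160L,E987C,G288T,G751F,I529H,M402A,N369W,N739K,S399G,T721M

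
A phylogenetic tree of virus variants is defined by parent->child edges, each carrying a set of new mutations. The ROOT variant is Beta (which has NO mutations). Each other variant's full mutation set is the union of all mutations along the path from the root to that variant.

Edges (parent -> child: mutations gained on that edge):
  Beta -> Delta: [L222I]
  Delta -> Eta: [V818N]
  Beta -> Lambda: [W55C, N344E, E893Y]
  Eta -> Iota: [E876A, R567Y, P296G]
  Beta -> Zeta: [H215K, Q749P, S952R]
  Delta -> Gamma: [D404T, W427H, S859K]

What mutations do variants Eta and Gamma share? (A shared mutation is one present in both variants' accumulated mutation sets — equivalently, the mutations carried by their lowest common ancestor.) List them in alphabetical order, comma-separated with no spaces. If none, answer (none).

Answer: L222I

Derivation:
Accumulating mutations along path to Eta:
  At Beta: gained [] -> total []
  At Delta: gained ['L222I'] -> total ['L222I']
  At Eta: gained ['V818N'] -> total ['L222I', 'V818N']
Mutations(Eta) = ['L222I', 'V818N']
Accumulating mutations along path to Gamma:
  At Beta: gained [] -> total []
  At Delta: gained ['L222I'] -> total ['L222I']
  At Gamma: gained ['D404T', 'W427H', 'S859K'] -> total ['D404T', 'L222I', 'S859K', 'W427H']
Mutations(Gamma) = ['D404T', 'L222I', 'S859K', 'W427H']
Intersection: ['L222I', 'V818N'] ∩ ['D404T', 'L222I', 'S859K', 'W427H'] = ['L222I']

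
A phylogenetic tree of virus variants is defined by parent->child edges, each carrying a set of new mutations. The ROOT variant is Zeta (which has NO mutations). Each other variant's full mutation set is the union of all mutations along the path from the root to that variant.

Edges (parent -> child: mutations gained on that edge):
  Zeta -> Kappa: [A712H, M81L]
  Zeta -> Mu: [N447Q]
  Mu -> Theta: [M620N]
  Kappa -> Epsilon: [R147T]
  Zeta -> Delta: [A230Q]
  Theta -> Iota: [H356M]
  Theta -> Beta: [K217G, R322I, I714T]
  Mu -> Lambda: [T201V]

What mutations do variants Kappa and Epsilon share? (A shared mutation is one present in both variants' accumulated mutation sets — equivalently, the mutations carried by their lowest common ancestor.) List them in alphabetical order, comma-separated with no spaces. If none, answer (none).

Answer: A712H,M81L

Derivation:
Accumulating mutations along path to Kappa:
  At Zeta: gained [] -> total []
  At Kappa: gained ['A712H', 'M81L'] -> total ['A712H', 'M81L']
Mutations(Kappa) = ['A712H', 'M81L']
Accumulating mutations along path to Epsilon:
  At Zeta: gained [] -> total []
  At Kappa: gained ['A712H', 'M81L'] -> total ['A712H', 'M81L']
  At Epsilon: gained ['R147T'] -> total ['A712H', 'M81L', 'R147T']
Mutations(Epsilon) = ['A712H', 'M81L', 'R147T']
Intersection: ['A712H', 'M81L'] ∩ ['A712H', 'M81L', 'R147T'] = ['A712H', 'M81L']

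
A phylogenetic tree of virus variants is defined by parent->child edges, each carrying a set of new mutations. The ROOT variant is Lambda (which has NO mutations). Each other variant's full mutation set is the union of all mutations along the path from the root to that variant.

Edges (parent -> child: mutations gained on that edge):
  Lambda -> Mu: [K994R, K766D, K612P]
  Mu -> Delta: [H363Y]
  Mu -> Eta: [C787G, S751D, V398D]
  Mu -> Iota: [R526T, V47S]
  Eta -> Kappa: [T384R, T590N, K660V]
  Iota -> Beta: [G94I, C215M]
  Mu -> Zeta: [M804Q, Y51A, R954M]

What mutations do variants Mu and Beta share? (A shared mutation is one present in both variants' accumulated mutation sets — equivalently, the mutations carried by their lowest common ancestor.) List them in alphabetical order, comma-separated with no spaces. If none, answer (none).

Accumulating mutations along path to Mu:
  At Lambda: gained [] -> total []
  At Mu: gained ['K994R', 'K766D', 'K612P'] -> total ['K612P', 'K766D', 'K994R']
Mutations(Mu) = ['K612P', 'K766D', 'K994R']
Accumulating mutations along path to Beta:
  At Lambda: gained [] -> total []
  At Mu: gained ['K994R', 'K766D', 'K612P'] -> total ['K612P', 'K766D', 'K994R']
  At Iota: gained ['R526T', 'V47S'] -> total ['K612P', 'K766D', 'K994R', 'R526T', 'V47S']
  At Beta: gained ['G94I', 'C215M'] -> total ['C215M', 'G94I', 'K612P', 'K766D', 'K994R', 'R526T', 'V47S']
Mutations(Beta) = ['C215M', 'G94I', 'K612P', 'K766D', 'K994R', 'R526T', 'V47S']
Intersection: ['K612P', 'K766D', 'K994R'] ∩ ['C215M', 'G94I', 'K612P', 'K766D', 'K994R', 'R526T', 'V47S'] = ['K612P', 'K766D', 'K994R']

Answer: K612P,K766D,K994R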